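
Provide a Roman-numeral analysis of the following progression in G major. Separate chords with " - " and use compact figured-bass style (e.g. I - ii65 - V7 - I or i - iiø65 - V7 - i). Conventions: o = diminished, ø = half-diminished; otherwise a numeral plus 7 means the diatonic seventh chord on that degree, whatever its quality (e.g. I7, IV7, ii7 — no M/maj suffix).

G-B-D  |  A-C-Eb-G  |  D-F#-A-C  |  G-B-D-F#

I - iiø7 - V7 - I7

G-B-D has root G, degree 1 in G major, so I.
A-C-Eb-G: A with this quality isn't in the key; it's iiø7, borrowed from the parallel minor.
D-F#-A-C has root D, degree 5 in G major, so V7.
G-B-D-F#: root G is the tonic; major seventh chord there is I7.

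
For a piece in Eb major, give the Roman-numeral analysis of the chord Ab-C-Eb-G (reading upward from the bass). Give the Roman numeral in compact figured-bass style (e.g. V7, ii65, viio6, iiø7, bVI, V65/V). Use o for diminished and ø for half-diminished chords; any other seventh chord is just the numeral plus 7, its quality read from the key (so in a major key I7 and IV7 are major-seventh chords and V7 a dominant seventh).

IV7

Stacked in thirds the chord is Ab-C-Eb-G: a major seventh chord on Ab.
In Eb major, Ab is the subdominant; the diatonic major seventh chord there is IV7.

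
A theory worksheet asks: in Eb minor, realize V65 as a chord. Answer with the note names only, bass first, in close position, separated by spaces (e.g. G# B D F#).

In Eb minor, scale degree 5 is Bb. The dominant is major (leading tone raised), so V is a dominant seventh chord.
Stacking thirds from Bb gives Bb-D-F-Ab.
The figured bass 65 indicates first inversion, placing the third (D) in the bass: D-F-Ab-Bb.

D F Ab Bb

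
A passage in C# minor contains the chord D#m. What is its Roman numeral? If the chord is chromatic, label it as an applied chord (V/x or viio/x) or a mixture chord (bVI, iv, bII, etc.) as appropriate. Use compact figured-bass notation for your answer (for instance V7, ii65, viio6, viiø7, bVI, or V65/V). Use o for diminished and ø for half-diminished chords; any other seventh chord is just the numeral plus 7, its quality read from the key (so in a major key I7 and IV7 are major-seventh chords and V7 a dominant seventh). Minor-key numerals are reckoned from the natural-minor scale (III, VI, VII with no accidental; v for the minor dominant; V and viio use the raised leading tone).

ii

Stacked in thirds the chord is D#-F#-A#: a minor triad on D#.
D# is the second degree of C# minor. This is the minor supertonic, borrowed from the parallel major (the Dorian ii).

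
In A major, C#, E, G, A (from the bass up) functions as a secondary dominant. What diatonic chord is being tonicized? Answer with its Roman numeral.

IV

The chord is a dominant seventh chord on A.
A dominant resolves down a perfect fifth: A → D. In A major, D is scale degree 4, i.e. IV.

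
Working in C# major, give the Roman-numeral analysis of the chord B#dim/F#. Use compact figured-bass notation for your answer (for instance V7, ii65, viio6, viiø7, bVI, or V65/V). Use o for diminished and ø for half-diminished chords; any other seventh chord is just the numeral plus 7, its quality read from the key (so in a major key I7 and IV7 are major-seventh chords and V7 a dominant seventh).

viio64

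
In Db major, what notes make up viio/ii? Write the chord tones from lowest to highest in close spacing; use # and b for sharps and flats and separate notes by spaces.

D F Ab

The slash marks an applied leading-tone chord: viio of ii. In Db major, ii is Eb, so the leading tone to it is D, a half step below.
Building a diminished triad on D gives D-F-Ab.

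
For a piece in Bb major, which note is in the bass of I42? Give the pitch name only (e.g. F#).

I in Bb major has root Bb; the chord is Bb-D-F-A.
The figure 42 means third inversion — the seventh is in the bass.

A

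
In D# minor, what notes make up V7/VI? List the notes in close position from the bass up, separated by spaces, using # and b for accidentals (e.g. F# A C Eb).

F# A# C# E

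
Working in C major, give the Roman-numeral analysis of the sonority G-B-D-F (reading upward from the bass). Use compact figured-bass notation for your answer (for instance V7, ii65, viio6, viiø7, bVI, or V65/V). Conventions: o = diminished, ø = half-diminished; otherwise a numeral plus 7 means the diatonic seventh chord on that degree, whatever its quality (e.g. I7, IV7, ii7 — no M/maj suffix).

V7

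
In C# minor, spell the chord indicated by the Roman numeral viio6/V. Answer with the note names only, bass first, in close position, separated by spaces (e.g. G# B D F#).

The slash marks an applied leading-tone chord: viio of V. In C# minor, V is G#, so the leading tone to it is F##, a half step below.
Building a diminished triad on F## gives F##-A#-C#.
The figured bass 6 indicates first inversion, placing the third (A#) in the bass: A#-C#-F##.

A# C# F##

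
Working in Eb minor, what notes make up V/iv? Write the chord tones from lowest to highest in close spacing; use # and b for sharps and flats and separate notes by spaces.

V/iv is a secondary dominant — the dominant triad of iv. iv in Eb minor is Ab, so the applied chord's root is Eb, a perfect fifth above.
Building a major triad on Eb gives Eb-G-Bb.

Eb G Bb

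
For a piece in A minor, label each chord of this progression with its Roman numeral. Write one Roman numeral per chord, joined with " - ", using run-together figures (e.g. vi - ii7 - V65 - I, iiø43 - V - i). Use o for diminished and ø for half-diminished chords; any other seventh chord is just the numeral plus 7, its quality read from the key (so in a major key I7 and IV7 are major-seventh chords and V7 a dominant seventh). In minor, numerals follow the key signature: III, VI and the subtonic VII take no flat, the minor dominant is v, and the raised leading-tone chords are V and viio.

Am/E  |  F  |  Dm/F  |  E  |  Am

i64 - VI - iv6 - V - i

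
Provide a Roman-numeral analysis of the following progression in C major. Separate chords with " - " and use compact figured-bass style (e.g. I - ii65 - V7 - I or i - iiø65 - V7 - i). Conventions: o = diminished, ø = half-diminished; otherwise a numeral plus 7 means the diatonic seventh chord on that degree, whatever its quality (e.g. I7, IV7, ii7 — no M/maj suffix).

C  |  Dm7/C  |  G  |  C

I - ii42 - V - I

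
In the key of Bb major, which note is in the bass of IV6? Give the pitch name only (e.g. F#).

G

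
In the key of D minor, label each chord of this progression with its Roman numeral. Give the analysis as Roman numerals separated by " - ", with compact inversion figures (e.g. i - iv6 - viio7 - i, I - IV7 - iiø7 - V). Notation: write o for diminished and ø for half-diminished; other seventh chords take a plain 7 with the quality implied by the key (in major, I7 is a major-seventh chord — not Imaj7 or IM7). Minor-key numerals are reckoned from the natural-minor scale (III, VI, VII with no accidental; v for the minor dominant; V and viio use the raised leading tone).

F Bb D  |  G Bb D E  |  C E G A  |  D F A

F-Bb-D: root Bb is the submediant; major triad there is VI64.
G-Bb-D-E has root E, degree 2 in D minor, so iiø65.
C-E-G-A has root A, degree 5 in D minor, so v65.
D-F-A: minor triad on D = scale degree 1 → i.

VI64 - iiø65 - v65 - i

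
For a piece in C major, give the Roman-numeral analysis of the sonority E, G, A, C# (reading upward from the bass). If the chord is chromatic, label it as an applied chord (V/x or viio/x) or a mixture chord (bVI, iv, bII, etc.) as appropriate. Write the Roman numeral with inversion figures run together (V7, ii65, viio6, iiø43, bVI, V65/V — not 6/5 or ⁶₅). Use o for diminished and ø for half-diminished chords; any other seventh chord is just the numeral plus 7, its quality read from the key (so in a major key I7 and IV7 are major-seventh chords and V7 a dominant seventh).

Stacked in thirds the chord is A-C#-E-G: a dominant seventh chord on A.
A is not a diatonic chord root with this quality in C major, but it lies a perfect fifth above D (ii), so the chord functions as an applied dominant of ii.
With E in the bass the chord is in second inversion, so the figured bass is 43.

V43/ii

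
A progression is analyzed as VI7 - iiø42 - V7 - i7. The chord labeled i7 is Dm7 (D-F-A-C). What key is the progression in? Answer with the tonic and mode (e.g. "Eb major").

The chord Dm7 is a minor seventh chord rooted on D; its label is i7.
If D is scale degree 1 and the mode makes that degree carry a minor seventh chord, the tonic is D and the mode is minor.

D minor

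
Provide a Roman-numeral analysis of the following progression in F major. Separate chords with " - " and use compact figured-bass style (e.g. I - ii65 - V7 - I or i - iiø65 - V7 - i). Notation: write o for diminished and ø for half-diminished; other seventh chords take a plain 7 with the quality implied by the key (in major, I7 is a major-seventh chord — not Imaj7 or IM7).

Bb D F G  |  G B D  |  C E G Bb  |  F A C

ii65 - V/V - V7 - I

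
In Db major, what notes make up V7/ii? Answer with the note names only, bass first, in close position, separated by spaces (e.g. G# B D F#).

V7/ii is a secondary dominant — the dominant seventh of ii. ii in Db major is Eb, so the applied chord's root is Bb, a perfect fifth above.
Building a dominant seventh chord on Bb gives Bb-D-F-Ab.

Bb D F Ab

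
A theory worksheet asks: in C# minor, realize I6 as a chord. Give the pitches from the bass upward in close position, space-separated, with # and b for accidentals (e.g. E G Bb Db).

Scale degree 1 in C# minor is C#; here the chord built on it is altered to a major triad. I6 is the major tonic (Picardy third), borrowed from the parallel major.
So the chord is C#-E#-G#, a major triad.
The figured bass 6 indicates first inversion, placing the third (E#) in the bass: E#-G#-C#.

E# G# C#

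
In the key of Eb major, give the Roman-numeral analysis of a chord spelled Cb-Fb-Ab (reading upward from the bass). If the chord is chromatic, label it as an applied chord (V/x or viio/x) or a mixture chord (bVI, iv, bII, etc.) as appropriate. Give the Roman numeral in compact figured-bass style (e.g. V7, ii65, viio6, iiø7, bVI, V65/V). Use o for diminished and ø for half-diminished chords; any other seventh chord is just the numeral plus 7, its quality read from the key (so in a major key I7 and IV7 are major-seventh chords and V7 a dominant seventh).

The pitches Fb-Ab-Cb form a major triad rooted on Fb.
Fb is the lowered second degree of Eb major (diatonic 2 would be F). This is the Neapolitan chord — a major triad on the lowered second degree.
With Cb in the bass the chord is in second inversion, so the figured bass is 64.

bII64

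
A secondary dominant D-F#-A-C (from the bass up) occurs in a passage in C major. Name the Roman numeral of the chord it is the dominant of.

V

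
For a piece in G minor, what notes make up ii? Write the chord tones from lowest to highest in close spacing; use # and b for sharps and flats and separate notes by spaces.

A C E

Scale degree 2 in G minor is A; here the chord built on it is altered to a minor triad. ii is the minor supertonic, borrowed from the parallel major (the Dorian ii).
So the chord is A-C-E.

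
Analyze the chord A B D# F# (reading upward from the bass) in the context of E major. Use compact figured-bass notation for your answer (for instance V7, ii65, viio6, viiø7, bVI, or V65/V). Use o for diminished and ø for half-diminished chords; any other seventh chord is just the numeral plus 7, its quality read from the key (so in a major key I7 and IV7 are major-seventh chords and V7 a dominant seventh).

V42

The pitches B-D#-F#-A form a dominant seventh chord rooted on B.
In E major, B is the dominant; the diatonic dominant seventh chord there is V7.
With A in the bass the chord is in third inversion, so the figured bass is 42.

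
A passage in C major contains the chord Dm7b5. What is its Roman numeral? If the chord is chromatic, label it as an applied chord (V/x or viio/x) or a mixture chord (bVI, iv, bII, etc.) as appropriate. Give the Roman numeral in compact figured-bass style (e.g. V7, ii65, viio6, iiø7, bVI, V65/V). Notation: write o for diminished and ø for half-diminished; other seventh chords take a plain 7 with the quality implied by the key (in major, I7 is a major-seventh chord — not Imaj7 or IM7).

iiø7

Stacked in thirds the chord is D-F-Ab-C: a half-diminished seventh chord on D.
D is the second degree of C major. This is the half-diminished supertonic seventh, borrowed from the parallel minor.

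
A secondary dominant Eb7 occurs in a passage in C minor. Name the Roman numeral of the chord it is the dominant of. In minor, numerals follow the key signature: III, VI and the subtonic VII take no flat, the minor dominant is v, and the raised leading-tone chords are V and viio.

VI

The chord is a dominant seventh chord on Eb.
A dominant resolves down a perfect fifth: Eb → Ab. In C minor, Ab is scale degree 6, i.e. VI.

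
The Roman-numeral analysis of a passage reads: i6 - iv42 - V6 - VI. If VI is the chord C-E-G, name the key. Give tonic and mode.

E minor

The anchor chord is a major triad on C, labeled VI.
If C is scale degree 6 and the mode makes that degree carry a major triad, the tonic is E and the mode is minor.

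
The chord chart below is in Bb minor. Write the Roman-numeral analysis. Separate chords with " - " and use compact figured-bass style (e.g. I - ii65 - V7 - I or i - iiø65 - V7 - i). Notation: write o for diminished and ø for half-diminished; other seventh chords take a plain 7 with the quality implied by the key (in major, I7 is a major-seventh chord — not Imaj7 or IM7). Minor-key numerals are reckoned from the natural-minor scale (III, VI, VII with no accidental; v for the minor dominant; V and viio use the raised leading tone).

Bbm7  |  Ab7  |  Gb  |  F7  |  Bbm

i7 - VII7 - VI - V7 - i

Bbm7: minor seventh chord on Bb = scale degree 1 → i7.
Ab7: dominant seventh chord on Ab = scale degree 7 → VII7.
Gb: root Gb is the submediant; major triad there is VI.
F7: dominant seventh chord on F = scale degree 5 → V7.
Bbm: minor triad on Bb = scale degree 1 → i.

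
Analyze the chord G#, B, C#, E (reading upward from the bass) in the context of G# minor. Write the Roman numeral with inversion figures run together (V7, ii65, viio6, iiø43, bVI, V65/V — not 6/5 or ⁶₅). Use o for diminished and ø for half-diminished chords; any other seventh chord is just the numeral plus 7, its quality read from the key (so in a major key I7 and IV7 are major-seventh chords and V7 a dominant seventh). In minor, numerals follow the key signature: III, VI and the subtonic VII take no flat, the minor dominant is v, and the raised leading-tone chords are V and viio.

Stacked in thirds the chord is C#-E-G#-B: a minor seventh chord on C#.
C# is scale degree 4 in G# minor, and a minor seventh chord on that degree is written iv7.
With G# in the bass the chord is in second inversion, so the figured bass is 43.

iv43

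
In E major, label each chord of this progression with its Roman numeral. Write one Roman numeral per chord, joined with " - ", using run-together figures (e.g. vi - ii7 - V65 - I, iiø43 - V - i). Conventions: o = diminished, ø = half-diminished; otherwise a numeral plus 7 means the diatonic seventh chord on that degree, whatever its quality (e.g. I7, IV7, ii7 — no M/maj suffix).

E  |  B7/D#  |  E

I - V65 - I

E has root E, degree 1 in E major, so I.
B7/D#: dominant seventh chord on B = scale degree 5 → V65.
E has root E, degree 1 in E major, so I.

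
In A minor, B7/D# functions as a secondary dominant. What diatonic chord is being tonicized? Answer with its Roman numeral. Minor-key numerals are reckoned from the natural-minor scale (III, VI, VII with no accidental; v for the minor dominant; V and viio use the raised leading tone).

The chord is a dominant seventh chord on B.
A dominant resolves down a perfect fifth: B → E. In A minor, E is scale degree 5, i.e. V.

V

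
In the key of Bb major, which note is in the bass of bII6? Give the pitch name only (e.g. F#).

Eb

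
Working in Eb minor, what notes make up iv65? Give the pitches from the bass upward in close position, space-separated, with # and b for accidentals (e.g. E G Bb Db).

Cb Eb Gb Ab

In Eb minor, the subdominant is Ab, and the diatonic chord built there is a minor seventh chord.
That chord is spelled Ab-Cb-Eb-Gb.
The figured bass 65 indicates first inversion, placing the third (Cb) in the bass: Cb-Eb-Gb-Ab.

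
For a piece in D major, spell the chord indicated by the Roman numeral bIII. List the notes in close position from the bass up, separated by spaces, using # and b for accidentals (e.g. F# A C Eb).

F A C

bIII is a major triad on the lowered third degree, borrowed from the parallel minor. In D major that root is F.
So the chord is F-A-C, a major triad.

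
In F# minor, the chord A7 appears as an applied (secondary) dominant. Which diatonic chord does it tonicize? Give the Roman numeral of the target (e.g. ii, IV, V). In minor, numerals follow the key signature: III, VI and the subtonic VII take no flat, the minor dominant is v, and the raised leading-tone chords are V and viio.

The chord is a dominant seventh chord on A.
A dominant resolves down a perfect fifth: A → D. In F# minor, D is scale degree 6, i.e. VI.

VI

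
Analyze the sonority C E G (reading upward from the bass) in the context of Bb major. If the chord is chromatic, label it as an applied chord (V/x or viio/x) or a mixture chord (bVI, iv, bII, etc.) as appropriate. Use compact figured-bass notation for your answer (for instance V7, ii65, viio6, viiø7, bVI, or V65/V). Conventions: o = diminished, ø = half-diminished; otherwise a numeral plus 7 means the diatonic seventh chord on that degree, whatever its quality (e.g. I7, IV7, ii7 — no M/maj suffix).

V/V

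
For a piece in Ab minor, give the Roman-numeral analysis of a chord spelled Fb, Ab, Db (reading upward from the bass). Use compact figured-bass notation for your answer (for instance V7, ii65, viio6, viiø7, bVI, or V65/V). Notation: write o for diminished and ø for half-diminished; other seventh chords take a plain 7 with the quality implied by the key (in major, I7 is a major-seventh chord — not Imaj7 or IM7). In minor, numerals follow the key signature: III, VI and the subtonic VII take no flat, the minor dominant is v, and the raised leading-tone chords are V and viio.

Stacked in thirds the chord is Db-Fb-Ab: a minor triad on Db.
In Ab minor, Db is the subdominant; the diatonic minor triad there is iv.
With Fb in the bass the chord is in first inversion, so the figured bass is 6.

iv6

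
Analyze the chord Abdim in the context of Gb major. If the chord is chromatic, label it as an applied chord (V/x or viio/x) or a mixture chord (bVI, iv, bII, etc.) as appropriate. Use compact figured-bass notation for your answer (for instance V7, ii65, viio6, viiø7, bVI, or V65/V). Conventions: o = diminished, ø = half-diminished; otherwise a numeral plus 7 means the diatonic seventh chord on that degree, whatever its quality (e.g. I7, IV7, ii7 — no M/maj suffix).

iio

Stacked in thirds the chord is Ab-Cb-Ebb: a diminished triad on Ab.
Ab is the second degree of Gb major. This is the diminished supertonic triad, borrowed from the parallel minor.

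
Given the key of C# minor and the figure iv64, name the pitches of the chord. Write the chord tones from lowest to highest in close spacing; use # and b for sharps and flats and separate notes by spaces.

C# F# A

The numeral's case and figure indicate a minor triad. In C# minor its root, scale degree 4, is F#.
Stacking thirds from F# gives F#-A-C#.
With the 64 figure the chord is in second inversion; from the bass C# upward in close position it reads C#-F#-A.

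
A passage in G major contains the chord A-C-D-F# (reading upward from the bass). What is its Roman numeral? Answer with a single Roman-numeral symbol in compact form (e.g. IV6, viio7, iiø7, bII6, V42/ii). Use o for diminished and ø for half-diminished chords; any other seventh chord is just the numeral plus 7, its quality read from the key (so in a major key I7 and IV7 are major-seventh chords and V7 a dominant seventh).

V43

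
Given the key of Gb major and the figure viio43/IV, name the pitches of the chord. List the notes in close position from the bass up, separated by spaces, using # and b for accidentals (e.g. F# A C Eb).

The slash marks an applied leading-tone chord: viio of IV. In Gb major, IV is Cb, so the leading tone to it is Bb, a half step below.
Building a fully diminished seventh chord on Bb gives Bb-Db-Fb-Abb.
With the 43 figure the chord is in second inversion; from the bass Fb upward in close position it reads Fb-Abb-Bb-Db.

Fb Abb Bb Db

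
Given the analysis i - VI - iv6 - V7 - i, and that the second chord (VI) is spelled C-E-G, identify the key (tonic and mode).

The anchor chord is a major triad on C, labeled VI.
Counting down 5 scale steps from C places the tonic on E; a major triad on degree 6 is diatonic only in minor.

E minor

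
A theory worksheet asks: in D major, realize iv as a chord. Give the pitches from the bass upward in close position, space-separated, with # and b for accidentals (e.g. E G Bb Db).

G Bb D

iv is the minor subdominant, borrowed from the parallel minor. In D major that root is G.
So the chord is G-Bb-D.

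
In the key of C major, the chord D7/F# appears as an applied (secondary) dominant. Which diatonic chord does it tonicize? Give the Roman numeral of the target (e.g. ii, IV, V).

V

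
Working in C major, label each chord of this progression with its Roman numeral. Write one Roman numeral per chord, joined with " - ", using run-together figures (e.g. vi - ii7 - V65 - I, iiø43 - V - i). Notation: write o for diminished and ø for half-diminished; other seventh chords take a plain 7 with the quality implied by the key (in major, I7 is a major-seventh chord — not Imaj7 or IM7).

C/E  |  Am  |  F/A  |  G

I6 - vi - IV6 - V

C/E: root C is the tonic; major triad there is I6.
Am has root A, degree 6 in C major, so vi.
F/A: major triad on F = scale degree 4 → IV6.
G: root G is the dominant; major triad there is V.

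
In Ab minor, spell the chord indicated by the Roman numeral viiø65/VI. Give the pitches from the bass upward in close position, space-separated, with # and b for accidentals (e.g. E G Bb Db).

Gb Bbb Db Eb

The slash marks an applied leading-tone chord: viio of VI. In Ab minor, VI is Fb, so the leading tone to it is Eb, a half step below.
Building a half-diminished seventh chord on Eb gives Eb-Gb-Bbb-Db.
The figured bass 65 indicates first inversion, placing the third (Gb) in the bass: Gb-Bbb-Db-Eb.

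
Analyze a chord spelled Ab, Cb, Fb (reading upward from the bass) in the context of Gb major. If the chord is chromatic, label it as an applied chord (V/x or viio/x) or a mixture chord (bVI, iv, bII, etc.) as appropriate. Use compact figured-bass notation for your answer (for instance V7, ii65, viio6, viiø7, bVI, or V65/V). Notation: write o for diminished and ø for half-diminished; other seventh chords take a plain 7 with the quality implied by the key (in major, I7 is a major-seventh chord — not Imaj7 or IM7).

bVII6

The pitches Fb-Ab-Cb form a major triad rooted on Fb.
Fb is the lowered seventh degree of Gb major (diatonic 7 would be F). This is a major triad on the lowered seventh degree (the subtonic), borrowed from the parallel minor.
With Ab in the bass the chord is in first inversion, so the figured bass is 6.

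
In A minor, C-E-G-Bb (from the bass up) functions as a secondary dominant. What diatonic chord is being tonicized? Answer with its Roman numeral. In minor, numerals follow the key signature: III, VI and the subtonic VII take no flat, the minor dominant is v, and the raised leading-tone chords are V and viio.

The chord is a dominant seventh chord on C.
A dominant resolves down a perfect fifth: C → F. In A minor, F is scale degree 6, i.e. VI.

VI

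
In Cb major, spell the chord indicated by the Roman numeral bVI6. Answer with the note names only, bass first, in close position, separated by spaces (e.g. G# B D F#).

Cb Ebb Abb

bVI6 is a major triad on the lowered sixth degree, borrowed from the parallel minor. In Cb major that root is Abb.
So the chord is Abb-Cb-Ebb.
With the 6 figure the chord is in first inversion; from the bass Cb upward in close position it reads Cb-Ebb-Abb.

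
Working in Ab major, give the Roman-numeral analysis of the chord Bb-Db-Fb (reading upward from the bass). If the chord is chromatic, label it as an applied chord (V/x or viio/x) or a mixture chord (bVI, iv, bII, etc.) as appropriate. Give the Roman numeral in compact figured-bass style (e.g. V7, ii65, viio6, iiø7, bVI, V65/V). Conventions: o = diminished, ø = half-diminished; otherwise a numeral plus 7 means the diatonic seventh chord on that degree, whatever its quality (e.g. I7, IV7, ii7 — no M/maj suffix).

iio

The pitches Bb-Db-Fb form a diminished triad rooted on Bb.
Bb is the second degree of Ab major. This is the diminished supertonic triad, borrowed from the parallel minor.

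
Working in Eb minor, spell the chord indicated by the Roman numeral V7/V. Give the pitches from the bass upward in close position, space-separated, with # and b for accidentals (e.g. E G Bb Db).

F A C Eb

The slash means an applied dominant: we want the dominant of V. In Eb minor, V is Bb major, and its dominant is built on F.
Building a dominant seventh chord on F gives F-A-C-Eb.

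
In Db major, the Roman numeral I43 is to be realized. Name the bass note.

I in Db major has root Db; the chord is Db-F-Ab-C.
The figure 43 means second inversion — the fifth is in the bass.

Ab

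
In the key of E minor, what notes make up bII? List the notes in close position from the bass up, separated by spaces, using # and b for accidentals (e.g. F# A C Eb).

bII is the Neapolitan chord — a major triad on the lowered second degree. In E minor that root is F.
So the chord is F-A-C.

F A C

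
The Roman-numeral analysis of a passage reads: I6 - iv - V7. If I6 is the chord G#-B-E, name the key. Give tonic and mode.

I6 is given as G#-B-E — a major triad with root E.
If E is scale degree 1 and the mode makes that degree carry a major triad, the tonic is E and the mode is major.

E major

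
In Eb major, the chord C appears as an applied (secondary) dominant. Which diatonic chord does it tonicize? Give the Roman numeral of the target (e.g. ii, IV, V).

The chord is a major triad on C.
A dominant resolves down a perfect fifth: C → F. In Eb major, F is scale degree 2, i.e. ii.

ii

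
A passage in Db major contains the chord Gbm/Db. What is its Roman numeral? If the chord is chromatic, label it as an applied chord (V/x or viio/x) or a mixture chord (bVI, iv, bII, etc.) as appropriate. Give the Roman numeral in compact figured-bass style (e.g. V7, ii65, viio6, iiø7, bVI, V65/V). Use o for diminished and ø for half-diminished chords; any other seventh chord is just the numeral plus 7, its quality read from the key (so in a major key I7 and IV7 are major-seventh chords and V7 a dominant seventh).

iv64

The pitches Gb-Bbb-Db form a minor triad rooted on Gb.
Gb is the fourth degree of Db major. This is the minor subdominant, borrowed from the parallel minor.
With Db in the bass the chord is in second inversion, so the figured bass is 64.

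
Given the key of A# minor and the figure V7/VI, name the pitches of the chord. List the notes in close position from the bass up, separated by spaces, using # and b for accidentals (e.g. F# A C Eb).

C# E# G# B

V7/VI is a secondary dominant — the dominant seventh of VI. VI in A# minor is F#, so the applied chord's root is C#, a perfect fifth above.
Building a dominant seventh chord on C# gives C#-E#-G#-B.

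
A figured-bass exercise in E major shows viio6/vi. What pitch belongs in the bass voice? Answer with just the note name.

D#

The applied chord viio6/vi is rooted on B#: B#-D#-F#.
The figure 6 means first inversion — the third is in the bass.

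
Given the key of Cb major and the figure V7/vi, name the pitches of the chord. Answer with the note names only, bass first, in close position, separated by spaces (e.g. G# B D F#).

Eb G Bb Db

The slash means an applied dominant: we want the dominant of vi. In Cb major, vi is Ab minor, and its dominant is built on Eb.
Building a dominant seventh chord on Eb gives Eb-G-Bb-Db.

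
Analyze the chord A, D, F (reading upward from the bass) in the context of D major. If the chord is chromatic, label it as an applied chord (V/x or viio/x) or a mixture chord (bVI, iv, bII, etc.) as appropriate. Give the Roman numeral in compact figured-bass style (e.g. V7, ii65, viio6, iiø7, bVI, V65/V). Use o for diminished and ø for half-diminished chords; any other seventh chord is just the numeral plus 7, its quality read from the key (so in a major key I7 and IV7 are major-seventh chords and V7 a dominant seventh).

i64

The pitches D-F-A form a minor triad rooted on D.
D is the first degree of D major. This is the minor tonic, borrowed from the parallel minor.
With A in the bass the chord is in second inversion, so the figured bass is 64.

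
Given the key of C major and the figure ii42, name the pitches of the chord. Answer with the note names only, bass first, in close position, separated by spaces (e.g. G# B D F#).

C D F A

The numeral's case and figure indicate a minor seventh chord. In C major its root, the second degree, is D.
That chord is spelled D-F-A-C.
With the 42 figure the chord is in third inversion; from the bass C upward in close position it reads C-D-F-A.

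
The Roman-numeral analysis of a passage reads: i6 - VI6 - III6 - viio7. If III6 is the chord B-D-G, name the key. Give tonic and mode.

E minor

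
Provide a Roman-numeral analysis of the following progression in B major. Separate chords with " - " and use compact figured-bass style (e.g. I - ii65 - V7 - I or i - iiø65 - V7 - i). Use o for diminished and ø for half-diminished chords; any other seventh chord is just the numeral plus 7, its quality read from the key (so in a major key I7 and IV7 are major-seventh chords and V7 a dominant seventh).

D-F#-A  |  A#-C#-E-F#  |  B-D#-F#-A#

bIII - V65 - I7

D-F#-A: D with this quality isn't in the key; it's bIII, borrowed from the parallel minor.
A#-C#-E-F# has root F#, degree 5 in B major, so V65.
B-D#-F#-A#: major seventh chord on B = scale degree 1 → I7.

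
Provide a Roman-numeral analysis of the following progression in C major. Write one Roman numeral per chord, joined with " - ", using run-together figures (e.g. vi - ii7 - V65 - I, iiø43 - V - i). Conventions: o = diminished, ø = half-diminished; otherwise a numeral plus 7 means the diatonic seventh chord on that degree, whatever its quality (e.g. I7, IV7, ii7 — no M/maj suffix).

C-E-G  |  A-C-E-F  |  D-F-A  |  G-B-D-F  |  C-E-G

I - IV65 - ii - V7 - I

C-E-G: major triad on C = scale degree 1 → I.
A-C-E-F has root F, degree 4 in C major, so IV65.
D-F-A: root D is the supertonic; minor triad there is ii.
G-B-D-F has root G, degree 5 in C major, so V7.
C-E-G has root C, degree 1 in C major, so I.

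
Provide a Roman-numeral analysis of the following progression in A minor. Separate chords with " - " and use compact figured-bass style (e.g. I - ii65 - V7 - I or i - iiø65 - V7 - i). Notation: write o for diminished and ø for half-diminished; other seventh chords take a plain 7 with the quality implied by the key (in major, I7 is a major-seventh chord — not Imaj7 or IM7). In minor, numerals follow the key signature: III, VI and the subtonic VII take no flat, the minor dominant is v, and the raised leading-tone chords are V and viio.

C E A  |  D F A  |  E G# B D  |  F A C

i6 - iv - V7 - VI

C-E-A has root A, degree 1 in A minor, so i6.
D-F-A: root D is the subdominant; minor triad there is iv.
E-G#-B-D has root E, degree 5 in A minor, so V7.
F-A-C: major triad on F = scale degree 6 → VI.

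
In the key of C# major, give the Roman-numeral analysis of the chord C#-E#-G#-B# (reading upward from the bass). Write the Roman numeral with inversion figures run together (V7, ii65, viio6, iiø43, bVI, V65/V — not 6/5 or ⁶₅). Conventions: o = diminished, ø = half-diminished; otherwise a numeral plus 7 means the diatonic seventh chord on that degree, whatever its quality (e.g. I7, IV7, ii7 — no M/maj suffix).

I7

The pitches C#-E#-G#-B# form a major seventh chord rooted on C#.
C# is scale degree 1 in C# major, and a major seventh chord on that degree is written I7.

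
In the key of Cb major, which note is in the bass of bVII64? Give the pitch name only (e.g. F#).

Fb

bVII in Cb major has root Bbb; the chord is Bbb-Db-Fb.
The figure 64 means second inversion — the fifth is in the bass.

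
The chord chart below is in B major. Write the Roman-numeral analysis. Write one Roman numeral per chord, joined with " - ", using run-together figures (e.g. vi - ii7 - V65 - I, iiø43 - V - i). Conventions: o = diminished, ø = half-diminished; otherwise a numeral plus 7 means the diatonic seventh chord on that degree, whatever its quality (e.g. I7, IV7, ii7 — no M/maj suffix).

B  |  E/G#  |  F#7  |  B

B: root B is the tonic; major triad there is I.
E/G#: root E is the subdominant; major triad there is IV6.
F#7: root F# is the dominant; dominant seventh chord there is V7.
B has root B, degree 1 in B major, so I.

I - IV6 - V7 - I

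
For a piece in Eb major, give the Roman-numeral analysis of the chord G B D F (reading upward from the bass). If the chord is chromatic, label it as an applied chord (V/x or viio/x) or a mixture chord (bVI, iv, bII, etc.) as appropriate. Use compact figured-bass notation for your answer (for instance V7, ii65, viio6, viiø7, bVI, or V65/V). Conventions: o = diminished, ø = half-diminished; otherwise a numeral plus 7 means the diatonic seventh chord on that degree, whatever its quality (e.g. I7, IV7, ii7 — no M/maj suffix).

The pitches G-B-D-F form a dominant seventh chord rooted on G.
G is not a diatonic chord root with this quality in Eb major, but it lies a perfect fifth above C (vi), so the chord functions as an applied dominant of vi.

V7/vi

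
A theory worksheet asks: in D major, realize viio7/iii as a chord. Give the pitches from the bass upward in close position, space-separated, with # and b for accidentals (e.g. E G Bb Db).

The slash marks an applied leading-tone chord: viio of iii. In D major, iii is F#, so the leading tone to it is E#, a half step below.
Building a fully diminished seventh chord on E# gives E#-G#-B-D.

E# G# B D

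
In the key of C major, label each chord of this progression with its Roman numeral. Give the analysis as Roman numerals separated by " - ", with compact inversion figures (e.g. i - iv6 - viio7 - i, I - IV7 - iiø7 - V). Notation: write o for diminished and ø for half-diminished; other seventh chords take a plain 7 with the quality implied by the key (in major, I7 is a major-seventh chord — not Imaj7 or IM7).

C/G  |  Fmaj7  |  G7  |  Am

I64 - IV7 - V7 - vi

C/G has root C, degree 1 in C major, so I64.
Fmaj7 has root F, degree 4 in C major, so IV7.
G7: dominant seventh chord on G = scale degree 5 → V7.
Am: root A is the submediant; minor triad there is vi.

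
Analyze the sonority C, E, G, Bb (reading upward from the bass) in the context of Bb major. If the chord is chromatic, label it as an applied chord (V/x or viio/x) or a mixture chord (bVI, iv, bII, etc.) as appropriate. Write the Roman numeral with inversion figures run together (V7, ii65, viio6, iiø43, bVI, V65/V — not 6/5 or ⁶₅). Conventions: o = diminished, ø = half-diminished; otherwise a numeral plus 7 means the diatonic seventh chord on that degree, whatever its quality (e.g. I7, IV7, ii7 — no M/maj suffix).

The pitches C-E-G-Bb form a dominant seventh chord rooted on C.
C is not a diatonic chord root with this quality in Bb major, but it lies a perfect fifth above F (V), so the chord functions as an applied dominant of V.

V7/V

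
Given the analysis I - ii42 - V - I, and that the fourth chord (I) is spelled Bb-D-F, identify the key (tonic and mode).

Bb major

The anchor chord is a major triad on Bb, labeled I.
If Bb is scale degree 1 and the mode makes that degree carry a major triad, the tonic is Bb and the mode is major.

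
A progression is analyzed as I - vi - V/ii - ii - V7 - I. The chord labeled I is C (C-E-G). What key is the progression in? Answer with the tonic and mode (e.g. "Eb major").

C major

The chord C is a major triad rooted on C; its label is I.
If C is scale degree 1 and the mode makes that degree carry a major triad, the tonic is C and the mode is major.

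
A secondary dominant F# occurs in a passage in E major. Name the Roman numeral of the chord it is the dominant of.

The chord is a major triad on F#.
A dominant resolves down a perfect fifth: F# → B. In E major, B is scale degree 5, i.e. V.

V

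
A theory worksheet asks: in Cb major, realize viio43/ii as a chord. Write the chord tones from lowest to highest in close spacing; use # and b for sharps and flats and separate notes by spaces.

Gb Bbb C Eb

viio43/ii is a secondary leading-tone chord. The target ii is Db in Cb major; the applied chord is rooted a semitone below, on C.
Building a fully diminished seventh chord on C gives C-Eb-Gb-Bbb.
The figured bass 43 indicates second inversion, placing the fifth (Gb) in the bass: Gb-Bbb-C-Eb.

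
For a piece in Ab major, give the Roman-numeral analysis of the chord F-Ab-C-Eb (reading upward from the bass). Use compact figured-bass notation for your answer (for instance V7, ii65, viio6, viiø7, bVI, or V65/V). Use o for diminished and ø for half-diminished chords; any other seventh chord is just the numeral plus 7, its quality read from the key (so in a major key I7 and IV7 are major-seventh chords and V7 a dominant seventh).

vi7

The pitches F-Ab-C-Eb form a minor seventh chord rooted on F.
In Ab major, F is the submediant; the diatonic minor seventh chord there is vi7.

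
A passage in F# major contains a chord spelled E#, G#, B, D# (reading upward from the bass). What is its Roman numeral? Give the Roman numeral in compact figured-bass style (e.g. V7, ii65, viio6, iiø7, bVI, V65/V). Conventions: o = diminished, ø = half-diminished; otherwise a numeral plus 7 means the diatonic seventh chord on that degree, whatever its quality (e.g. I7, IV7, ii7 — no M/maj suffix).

The pitches E#-G#-B-D# form a half-diminished seventh chord rooted on E#.
In F# major, E# is the leading tone; the diatonic half-diminished seventh chord there is viiø7.

viiø7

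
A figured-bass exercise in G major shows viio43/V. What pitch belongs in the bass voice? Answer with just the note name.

G

The applied chord viio43/V is rooted on C#: C#-E-G-Bb.
The figure 43 means second inversion — the fifth is in the bass.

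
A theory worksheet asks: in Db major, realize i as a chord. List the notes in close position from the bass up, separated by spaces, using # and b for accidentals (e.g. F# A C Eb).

i is the minor tonic, borrowed from the parallel minor. In Db major that root is Db.
So the chord is Db-Fb-Ab, a minor triad.

Db Fb Ab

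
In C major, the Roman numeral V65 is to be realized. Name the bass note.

B

V in C major has root G; the chord is G-B-D-F.
The figure 65 means first inversion — the third is in the bass.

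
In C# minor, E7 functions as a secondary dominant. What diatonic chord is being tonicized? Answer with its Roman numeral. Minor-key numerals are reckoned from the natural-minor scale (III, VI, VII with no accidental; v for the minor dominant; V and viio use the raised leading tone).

VI

The chord is a dominant seventh chord on E.
A dominant resolves down a perfect fifth: E → A. In C# minor, A is scale degree 6, i.e. VI.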